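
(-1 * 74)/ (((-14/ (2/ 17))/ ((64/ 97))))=0.41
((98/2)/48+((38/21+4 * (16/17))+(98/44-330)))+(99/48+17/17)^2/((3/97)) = -18021587/1005312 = -17.93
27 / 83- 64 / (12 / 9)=-3957 / 83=-47.67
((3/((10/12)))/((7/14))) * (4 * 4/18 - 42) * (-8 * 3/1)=7104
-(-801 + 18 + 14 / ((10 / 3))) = 3894 / 5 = 778.80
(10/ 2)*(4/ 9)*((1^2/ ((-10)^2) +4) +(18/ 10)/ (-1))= 221/ 45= 4.91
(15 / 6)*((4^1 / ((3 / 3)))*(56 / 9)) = 560 / 9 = 62.22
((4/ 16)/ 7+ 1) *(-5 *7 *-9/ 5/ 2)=261/ 8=32.62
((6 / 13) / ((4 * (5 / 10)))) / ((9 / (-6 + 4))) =-2 / 39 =-0.05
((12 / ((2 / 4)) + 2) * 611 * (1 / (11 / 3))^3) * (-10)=-4289220 / 1331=-3222.55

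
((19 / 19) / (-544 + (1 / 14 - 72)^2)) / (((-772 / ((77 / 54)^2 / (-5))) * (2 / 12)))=290521 / 425573250750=0.00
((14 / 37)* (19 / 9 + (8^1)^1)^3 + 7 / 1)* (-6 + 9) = 1194.39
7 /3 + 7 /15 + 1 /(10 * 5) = 141 /50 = 2.82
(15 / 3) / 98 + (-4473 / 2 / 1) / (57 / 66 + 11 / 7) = -11250461 / 12250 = -918.40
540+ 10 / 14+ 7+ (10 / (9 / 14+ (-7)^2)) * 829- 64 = 633138 / 973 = 650.71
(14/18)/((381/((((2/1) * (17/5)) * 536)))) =7.44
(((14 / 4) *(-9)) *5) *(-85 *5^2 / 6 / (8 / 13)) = 2900625 / 32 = 90644.53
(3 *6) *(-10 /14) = -90 /7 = -12.86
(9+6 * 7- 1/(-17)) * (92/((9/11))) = 878416/153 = 5741.28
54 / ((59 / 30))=1620 / 59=27.46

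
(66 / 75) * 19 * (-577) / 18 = -120593 / 225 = -535.97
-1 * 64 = -64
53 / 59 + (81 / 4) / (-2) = -4355 / 472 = -9.23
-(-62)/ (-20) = -31/ 10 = -3.10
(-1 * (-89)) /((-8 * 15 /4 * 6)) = -89 /180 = -0.49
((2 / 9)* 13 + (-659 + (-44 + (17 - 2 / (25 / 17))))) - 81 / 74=-11414669 / 16650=-685.57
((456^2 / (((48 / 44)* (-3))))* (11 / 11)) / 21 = -63536 / 21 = -3025.52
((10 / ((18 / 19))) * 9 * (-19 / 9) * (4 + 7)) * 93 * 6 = -1231010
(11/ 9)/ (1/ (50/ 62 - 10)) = -1045/ 93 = -11.24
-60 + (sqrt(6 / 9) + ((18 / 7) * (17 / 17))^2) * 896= 6596.15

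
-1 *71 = -71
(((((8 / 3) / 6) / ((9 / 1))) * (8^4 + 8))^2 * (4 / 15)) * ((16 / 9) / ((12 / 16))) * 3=94633984 / 1215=77888.05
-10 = -10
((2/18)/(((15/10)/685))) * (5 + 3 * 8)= 39730/27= 1471.48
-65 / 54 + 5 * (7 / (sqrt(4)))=440 / 27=16.30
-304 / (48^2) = -19 / 144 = -0.13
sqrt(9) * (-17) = -51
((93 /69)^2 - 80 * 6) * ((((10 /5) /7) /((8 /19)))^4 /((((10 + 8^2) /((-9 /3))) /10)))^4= -527684997705964510659720035625 /20215897632012432876871333445632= -0.03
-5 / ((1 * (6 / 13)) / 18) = -195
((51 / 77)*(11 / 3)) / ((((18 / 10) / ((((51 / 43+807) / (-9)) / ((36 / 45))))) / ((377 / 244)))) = -116002900 / 495747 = -234.00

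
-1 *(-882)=882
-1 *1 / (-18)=1 / 18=0.06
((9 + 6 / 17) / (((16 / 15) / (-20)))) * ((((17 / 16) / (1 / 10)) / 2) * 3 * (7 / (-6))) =3260.74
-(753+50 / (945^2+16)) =-672459923 / 893041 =-753.00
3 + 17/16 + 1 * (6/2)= 113/16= 7.06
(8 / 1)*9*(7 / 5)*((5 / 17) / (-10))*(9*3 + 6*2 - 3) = -106.73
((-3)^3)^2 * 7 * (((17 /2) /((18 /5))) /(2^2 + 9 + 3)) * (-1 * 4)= -48195 /16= -3012.19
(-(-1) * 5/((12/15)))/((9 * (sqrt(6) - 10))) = -0.09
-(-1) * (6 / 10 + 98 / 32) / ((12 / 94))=13771 / 480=28.69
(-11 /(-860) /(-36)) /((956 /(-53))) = 583 /29597760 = 0.00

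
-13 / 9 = -1.44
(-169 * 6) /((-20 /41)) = 20787 /10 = 2078.70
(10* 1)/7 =10/7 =1.43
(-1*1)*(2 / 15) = -2 / 15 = -0.13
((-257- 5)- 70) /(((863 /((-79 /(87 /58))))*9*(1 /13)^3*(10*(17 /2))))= 115245832 /1980585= 58.19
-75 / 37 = -2.03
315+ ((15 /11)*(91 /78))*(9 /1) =329.32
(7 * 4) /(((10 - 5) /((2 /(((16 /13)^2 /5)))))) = 1183 /32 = 36.97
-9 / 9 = -1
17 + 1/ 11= 188/ 11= 17.09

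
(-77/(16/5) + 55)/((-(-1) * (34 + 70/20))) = 33/40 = 0.82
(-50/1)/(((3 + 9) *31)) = -25/186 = -0.13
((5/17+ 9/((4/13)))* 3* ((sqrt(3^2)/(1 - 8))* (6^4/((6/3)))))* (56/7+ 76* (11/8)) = -47075175/17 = -2769127.94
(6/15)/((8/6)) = 3/10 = 0.30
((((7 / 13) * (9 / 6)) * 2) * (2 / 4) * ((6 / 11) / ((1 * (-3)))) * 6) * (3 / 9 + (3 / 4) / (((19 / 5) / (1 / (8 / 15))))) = -26943 / 43472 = -0.62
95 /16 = 5.94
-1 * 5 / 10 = -1 / 2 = -0.50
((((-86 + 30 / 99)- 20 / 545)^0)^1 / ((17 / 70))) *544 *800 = 1792000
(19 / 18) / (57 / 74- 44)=-703 / 28791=-0.02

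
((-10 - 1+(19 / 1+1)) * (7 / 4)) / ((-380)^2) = 63 / 577600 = 0.00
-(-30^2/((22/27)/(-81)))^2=-968551222500/121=-8004555557.85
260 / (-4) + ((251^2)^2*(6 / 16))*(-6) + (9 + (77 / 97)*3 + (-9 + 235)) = -3465046931989 / 388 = -8930533329.87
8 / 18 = 4 / 9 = 0.44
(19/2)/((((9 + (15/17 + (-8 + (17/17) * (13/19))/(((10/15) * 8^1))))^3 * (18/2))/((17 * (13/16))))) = 18111874961024/765767719287783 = 0.02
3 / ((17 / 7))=21 / 17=1.24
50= 50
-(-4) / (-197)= -4 / 197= -0.02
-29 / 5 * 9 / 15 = -87 / 25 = -3.48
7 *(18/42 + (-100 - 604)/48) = -99.67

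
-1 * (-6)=6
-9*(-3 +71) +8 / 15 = -9172 / 15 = -611.47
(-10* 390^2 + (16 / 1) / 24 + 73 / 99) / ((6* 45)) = -5633.33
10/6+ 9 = 32/3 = 10.67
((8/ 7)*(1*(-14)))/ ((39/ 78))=-32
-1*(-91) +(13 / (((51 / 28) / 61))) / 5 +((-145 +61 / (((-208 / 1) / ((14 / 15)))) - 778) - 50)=-7029561 / 8840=-795.20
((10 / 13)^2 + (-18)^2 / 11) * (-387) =-21616272 / 1859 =-11627.90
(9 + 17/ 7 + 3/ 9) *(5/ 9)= 1235/ 189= 6.53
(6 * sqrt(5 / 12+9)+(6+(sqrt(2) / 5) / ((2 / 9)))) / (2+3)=9 * sqrt(2) / 50+6 / 5+sqrt(339) / 5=5.14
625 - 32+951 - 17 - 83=1444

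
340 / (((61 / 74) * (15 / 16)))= 80512 / 183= 439.96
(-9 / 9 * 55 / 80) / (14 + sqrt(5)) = -77 / 1528 + 11 * sqrt(5) / 3056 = -0.04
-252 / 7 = -36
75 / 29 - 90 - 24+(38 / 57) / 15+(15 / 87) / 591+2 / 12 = -57176933 / 514170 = -111.20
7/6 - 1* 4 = -17/6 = -2.83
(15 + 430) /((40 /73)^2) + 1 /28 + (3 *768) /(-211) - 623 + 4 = 402804797 /472640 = 852.24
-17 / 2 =-8.50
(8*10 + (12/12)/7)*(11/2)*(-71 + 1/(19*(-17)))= -4162521/133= -31297.15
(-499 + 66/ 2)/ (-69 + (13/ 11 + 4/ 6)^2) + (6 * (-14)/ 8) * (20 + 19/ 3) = -4810039/ 17855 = -269.39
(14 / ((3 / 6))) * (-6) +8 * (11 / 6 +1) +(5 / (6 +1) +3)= -2974 / 21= -141.62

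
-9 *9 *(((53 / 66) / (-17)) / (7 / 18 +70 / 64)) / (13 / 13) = 206064 / 79849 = 2.58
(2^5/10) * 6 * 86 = 8256/5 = 1651.20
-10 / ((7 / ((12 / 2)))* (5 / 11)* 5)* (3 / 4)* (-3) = 297 / 35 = 8.49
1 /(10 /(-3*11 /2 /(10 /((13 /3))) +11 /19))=-2497 /3800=-0.66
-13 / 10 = -1.30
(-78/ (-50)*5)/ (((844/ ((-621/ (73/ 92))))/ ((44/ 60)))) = -2042469/ 385075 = -5.30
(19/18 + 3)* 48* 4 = 2336/3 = 778.67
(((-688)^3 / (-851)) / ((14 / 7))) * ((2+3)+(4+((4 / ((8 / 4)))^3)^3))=84834605056 / 851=99688137.55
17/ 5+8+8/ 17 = 1009/ 85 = 11.87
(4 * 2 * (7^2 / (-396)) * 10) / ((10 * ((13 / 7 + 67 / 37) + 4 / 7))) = -12691 / 54351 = -0.23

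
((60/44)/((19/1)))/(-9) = -5/627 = -0.01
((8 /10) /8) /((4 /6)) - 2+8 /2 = 43 /20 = 2.15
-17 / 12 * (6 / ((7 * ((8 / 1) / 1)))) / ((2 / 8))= -17 / 28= -0.61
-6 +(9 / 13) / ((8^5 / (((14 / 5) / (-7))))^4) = -3512807709348986879991 / 585467951558164480000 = -6.00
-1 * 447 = -447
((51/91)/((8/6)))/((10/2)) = 153/1820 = 0.08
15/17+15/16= 495/272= 1.82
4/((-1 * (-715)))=4/715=0.01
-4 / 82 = -2 / 41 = -0.05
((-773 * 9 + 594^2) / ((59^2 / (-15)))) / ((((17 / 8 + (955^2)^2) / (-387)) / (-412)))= -0.00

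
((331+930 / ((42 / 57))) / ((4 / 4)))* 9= 100368 / 7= 14338.29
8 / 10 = 4 / 5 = 0.80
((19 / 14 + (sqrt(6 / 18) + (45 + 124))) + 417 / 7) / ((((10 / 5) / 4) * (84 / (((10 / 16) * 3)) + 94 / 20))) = 4 * sqrt(3) / 297 + 2146 / 231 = 9.31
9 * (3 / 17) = 27 / 17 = 1.59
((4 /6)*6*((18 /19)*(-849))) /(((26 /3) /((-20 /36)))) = 50940 /247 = 206.23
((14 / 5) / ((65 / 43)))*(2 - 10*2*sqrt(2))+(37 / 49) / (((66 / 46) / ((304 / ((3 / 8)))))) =678471004 / 1576575 - 2408*sqrt(2) / 65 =377.95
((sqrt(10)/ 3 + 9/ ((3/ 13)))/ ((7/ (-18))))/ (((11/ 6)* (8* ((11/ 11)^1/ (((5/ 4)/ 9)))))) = -585/ 616 - 5* sqrt(10)/ 616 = -0.98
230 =230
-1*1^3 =-1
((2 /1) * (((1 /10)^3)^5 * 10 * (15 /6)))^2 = 1 /400000000000000000000000000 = 0.00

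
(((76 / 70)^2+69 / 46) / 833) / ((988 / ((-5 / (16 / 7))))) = -0.00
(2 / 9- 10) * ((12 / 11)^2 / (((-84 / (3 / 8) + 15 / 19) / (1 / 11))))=2432 / 513161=0.00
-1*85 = -85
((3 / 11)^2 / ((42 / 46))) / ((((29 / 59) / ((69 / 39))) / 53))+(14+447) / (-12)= -22.88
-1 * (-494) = 494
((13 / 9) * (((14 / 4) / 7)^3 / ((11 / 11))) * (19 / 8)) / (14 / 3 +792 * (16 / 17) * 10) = 4199 / 73036416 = 0.00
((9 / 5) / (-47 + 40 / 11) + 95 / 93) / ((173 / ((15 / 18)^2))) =30190 / 7674453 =0.00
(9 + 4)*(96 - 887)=-10283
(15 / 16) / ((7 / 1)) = 0.13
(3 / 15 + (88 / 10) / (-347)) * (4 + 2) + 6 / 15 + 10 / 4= 13699 / 3470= 3.95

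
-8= -8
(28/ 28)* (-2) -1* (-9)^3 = 727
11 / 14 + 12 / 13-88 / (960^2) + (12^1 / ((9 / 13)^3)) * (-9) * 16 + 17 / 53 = -8676967768759 / 1666828800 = -5205.67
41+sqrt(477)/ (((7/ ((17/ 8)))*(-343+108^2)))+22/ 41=51*sqrt(53)/ 633976+1703/ 41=41.54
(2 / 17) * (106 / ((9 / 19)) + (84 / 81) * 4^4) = 26420 / 459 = 57.56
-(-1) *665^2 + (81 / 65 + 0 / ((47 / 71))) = 28744706 / 65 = 442226.25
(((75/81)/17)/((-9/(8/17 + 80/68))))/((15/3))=-140/70227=-0.00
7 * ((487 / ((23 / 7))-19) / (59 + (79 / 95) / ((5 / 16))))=9881900 / 673647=14.67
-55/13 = -4.23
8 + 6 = 14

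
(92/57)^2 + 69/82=918229/266418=3.45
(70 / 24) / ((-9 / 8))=-70 / 27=-2.59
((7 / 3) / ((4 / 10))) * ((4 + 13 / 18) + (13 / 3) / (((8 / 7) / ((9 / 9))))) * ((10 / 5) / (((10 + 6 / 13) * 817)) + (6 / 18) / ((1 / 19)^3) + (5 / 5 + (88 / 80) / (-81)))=220836793133257 / 1944015552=113598.26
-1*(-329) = 329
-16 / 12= -4 / 3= -1.33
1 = 1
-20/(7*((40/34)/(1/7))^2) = -289/6860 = -0.04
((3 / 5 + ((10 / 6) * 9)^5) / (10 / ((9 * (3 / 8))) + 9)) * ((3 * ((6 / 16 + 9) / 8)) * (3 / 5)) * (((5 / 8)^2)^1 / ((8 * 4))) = 34599050775 / 21168128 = 1634.49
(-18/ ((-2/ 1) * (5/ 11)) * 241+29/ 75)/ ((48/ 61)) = 10916377/ 1800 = 6064.65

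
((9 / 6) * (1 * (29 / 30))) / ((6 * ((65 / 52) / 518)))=7511 / 75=100.15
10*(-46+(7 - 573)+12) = -6000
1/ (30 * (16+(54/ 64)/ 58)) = 928/ 445845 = 0.00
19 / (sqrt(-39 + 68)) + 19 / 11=19 / 11 + 19 * sqrt(29) / 29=5.26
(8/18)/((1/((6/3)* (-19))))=-152/9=-16.89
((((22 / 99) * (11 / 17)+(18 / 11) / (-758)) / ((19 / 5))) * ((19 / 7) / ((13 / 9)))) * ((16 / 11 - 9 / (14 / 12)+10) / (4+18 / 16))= 1040728320 / 20360891551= 0.05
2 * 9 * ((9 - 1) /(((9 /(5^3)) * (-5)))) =-400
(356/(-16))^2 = 7921/16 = 495.06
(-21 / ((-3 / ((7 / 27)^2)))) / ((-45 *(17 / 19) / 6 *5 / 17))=-13034 / 54675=-0.24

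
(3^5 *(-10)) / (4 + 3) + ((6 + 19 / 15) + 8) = -34847 / 105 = -331.88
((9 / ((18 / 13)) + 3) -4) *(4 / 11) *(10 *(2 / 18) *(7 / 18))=70 / 81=0.86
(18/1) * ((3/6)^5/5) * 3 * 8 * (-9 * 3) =-729/10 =-72.90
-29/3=-9.67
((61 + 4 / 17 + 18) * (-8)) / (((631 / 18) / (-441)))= 85539888 / 10727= 7974.26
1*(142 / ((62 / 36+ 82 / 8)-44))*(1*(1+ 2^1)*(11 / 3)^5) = -91476968 / 10377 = -8815.36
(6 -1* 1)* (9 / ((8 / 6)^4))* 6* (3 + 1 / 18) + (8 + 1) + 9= 71433 / 256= 279.04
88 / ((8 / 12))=132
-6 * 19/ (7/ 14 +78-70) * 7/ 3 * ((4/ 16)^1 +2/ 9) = -133/ 9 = -14.78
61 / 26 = 2.35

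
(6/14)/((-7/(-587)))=1761/49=35.94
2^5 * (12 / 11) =384 / 11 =34.91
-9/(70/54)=-6.94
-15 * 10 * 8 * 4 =-4800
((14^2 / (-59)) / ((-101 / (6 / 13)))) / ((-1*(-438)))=196 / 5655091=0.00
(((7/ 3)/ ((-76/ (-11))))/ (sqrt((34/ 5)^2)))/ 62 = 385/ 480624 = 0.00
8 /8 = 1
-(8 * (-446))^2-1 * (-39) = -12730585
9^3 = 729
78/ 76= 39/ 38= 1.03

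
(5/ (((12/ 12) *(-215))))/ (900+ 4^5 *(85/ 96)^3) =-864/ 59844175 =-0.00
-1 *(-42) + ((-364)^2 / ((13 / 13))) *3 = 397530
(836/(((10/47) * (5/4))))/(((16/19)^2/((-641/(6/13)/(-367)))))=29549676299/1761600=16774.34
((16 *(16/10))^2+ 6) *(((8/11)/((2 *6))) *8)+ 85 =334669/825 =405.66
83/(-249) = -1/3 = -0.33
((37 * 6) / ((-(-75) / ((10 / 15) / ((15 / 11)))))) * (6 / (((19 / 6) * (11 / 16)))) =9472 / 2375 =3.99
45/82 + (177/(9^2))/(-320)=191981/354240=0.54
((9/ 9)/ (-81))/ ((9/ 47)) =-47/ 729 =-0.06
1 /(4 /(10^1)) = 5 /2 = 2.50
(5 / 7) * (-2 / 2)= -5 / 7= -0.71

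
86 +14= 100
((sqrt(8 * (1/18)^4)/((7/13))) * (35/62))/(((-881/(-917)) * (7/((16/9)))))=34060 * sqrt(2)/19909719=0.00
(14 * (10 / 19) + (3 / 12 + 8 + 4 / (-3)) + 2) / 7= 3713 / 1596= 2.33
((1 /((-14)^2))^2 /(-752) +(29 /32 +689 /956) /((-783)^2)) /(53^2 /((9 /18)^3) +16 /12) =11086713497 /95130307777701934080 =0.00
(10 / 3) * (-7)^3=-3430 / 3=-1143.33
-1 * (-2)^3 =8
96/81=32/27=1.19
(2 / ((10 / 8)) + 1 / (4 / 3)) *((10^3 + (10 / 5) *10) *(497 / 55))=1191309 / 55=21660.16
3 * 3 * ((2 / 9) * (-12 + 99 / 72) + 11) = 311 / 4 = 77.75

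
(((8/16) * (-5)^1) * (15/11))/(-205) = 15/902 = 0.02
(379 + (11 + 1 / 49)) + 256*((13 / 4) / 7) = 24935 / 49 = 508.88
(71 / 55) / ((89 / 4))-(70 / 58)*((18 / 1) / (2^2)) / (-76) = 2793797 / 21577160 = 0.13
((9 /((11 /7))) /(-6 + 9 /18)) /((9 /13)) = -182 /121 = -1.50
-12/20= -3/5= -0.60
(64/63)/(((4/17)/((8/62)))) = 0.56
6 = 6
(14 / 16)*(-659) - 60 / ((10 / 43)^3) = -1069409 / 200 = -5347.04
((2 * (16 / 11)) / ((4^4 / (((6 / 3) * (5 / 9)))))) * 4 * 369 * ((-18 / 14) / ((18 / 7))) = -205 / 22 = -9.32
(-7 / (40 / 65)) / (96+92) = -91 / 1504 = -0.06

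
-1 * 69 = -69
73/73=1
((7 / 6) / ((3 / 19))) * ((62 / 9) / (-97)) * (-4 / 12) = 4123 / 23571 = 0.17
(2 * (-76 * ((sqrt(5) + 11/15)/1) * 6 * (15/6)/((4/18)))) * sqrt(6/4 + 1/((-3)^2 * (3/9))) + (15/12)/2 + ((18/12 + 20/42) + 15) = -1710 * sqrt(330) - 1254 * sqrt(66) + 2957/168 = -41233.64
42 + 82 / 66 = 1427 / 33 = 43.24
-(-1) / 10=1 / 10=0.10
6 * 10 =60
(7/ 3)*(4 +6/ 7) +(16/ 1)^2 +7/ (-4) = 3187/ 12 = 265.58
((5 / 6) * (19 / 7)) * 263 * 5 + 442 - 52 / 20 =716899 / 210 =3413.80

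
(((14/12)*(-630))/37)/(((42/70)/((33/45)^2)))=-5929/333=-17.80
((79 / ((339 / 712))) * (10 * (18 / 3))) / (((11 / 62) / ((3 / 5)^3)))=12120.24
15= 15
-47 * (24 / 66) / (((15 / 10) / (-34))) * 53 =677552 / 33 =20531.88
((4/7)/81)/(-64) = -1/9072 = -0.00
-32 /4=-8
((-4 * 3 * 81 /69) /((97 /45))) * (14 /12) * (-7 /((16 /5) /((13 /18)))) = 429975 /35696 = 12.05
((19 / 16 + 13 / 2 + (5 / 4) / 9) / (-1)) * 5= -5635 / 144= -39.13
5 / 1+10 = 15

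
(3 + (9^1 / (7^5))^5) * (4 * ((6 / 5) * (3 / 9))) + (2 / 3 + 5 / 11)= 262044808282338744735475 / 44255264448910841726631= 5.92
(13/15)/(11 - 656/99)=429/2165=0.20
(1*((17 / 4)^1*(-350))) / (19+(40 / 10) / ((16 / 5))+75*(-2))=5950 / 519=11.46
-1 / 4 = -0.25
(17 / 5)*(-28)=-476 / 5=-95.20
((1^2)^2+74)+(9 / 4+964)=4165 / 4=1041.25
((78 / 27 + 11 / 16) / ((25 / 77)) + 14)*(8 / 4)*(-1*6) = -18011 / 60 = -300.18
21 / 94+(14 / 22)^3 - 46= -5695051 / 125114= -45.52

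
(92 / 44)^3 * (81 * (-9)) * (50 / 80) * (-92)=383178.23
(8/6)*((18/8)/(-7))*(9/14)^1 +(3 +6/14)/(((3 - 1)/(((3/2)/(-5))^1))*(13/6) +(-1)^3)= -6777/13622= -0.50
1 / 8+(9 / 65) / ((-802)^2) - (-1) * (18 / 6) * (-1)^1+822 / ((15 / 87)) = 79681944655 / 16723304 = 4764.73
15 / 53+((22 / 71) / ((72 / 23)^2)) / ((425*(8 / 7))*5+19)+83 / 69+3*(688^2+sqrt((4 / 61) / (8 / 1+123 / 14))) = 1420033.67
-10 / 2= -5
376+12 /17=6404 /17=376.71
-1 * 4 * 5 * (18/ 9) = -40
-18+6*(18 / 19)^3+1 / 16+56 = 4737003 / 109744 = 43.16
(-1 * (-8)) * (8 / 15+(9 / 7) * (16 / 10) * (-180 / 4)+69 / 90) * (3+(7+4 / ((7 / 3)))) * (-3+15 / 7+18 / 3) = -75441312 / 1715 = -43989.10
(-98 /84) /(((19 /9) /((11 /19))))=-231 /722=-0.32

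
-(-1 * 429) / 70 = 429 / 70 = 6.13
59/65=0.91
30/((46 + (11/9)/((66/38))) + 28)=810/2017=0.40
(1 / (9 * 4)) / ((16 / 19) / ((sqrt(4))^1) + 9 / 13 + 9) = 247 / 89928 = 0.00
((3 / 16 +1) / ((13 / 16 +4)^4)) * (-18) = -1400832 / 35153041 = -0.04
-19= -19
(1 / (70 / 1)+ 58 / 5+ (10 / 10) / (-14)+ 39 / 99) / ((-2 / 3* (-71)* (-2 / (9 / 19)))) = -124083 / 2077460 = -0.06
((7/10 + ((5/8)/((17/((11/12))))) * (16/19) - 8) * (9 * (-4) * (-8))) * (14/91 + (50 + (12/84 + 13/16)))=-107034.25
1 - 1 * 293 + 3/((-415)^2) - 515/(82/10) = -2505356952/7061225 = -354.80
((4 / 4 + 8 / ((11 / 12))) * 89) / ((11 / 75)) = 5902.69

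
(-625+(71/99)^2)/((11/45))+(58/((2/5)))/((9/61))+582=-989.94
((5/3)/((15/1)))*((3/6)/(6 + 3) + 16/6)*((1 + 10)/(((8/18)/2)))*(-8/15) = -7.99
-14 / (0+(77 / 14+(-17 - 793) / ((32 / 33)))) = 224 / 13277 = 0.02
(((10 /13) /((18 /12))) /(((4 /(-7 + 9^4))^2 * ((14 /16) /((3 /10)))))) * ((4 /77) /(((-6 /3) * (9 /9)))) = -85909832 /7007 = -12260.57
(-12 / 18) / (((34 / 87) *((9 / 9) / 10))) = -290 / 17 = -17.06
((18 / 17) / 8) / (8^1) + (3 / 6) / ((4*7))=131 / 3808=0.03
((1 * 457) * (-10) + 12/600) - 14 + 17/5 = -4580.58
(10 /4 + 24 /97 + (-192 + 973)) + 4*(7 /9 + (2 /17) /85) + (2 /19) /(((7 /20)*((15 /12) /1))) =264116915959 /335555010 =787.10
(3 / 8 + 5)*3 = 129 / 8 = 16.12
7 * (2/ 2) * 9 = 63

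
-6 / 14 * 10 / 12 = -5 / 14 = -0.36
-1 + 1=0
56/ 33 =1.70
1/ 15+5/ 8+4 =563/ 120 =4.69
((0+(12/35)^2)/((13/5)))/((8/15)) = 54/637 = 0.08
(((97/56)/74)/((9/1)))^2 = 9409/1390991616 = 0.00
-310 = -310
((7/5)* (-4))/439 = -28/2195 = -0.01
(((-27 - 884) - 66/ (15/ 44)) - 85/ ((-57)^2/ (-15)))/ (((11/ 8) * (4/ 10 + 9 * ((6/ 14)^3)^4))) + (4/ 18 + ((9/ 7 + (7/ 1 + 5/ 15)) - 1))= -13849494733270686634/ 6931415534389731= -1998.08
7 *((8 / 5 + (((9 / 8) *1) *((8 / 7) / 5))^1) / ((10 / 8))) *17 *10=1768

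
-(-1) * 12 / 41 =12 / 41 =0.29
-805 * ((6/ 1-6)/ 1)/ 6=0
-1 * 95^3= -857375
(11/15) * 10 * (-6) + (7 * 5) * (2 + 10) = 376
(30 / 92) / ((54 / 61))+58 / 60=5527 / 4140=1.34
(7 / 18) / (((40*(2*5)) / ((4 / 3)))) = 7 / 5400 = 0.00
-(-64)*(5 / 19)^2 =1600 / 361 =4.43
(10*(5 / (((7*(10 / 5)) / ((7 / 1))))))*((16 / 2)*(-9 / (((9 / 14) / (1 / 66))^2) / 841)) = -9800 / 8242641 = -0.00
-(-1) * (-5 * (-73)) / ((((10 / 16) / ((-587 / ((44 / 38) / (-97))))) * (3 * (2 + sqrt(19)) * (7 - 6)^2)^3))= -38539503784 / 1002375 + 9792824732 * sqrt(19) / 1002375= 4136.61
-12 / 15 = -4 / 5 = -0.80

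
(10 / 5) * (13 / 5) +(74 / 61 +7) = 4091 / 305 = 13.41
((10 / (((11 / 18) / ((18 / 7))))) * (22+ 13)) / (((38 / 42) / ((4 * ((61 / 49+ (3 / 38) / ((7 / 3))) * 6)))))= 49955.00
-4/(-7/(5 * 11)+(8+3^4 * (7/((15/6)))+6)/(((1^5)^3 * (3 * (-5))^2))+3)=-24750/24397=-1.01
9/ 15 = 3/ 5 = 0.60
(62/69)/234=31/8073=0.00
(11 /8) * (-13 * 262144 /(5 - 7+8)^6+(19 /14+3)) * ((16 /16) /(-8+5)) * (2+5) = 7711033 /34992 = 220.37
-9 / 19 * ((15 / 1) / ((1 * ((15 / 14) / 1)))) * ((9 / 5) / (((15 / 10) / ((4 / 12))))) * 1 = -252 / 95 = -2.65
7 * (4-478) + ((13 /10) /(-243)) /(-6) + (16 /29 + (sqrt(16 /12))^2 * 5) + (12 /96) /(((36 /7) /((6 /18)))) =-11198887019 /3382560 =-3310.77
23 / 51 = 0.45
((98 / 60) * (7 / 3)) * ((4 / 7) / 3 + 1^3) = 245 / 54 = 4.54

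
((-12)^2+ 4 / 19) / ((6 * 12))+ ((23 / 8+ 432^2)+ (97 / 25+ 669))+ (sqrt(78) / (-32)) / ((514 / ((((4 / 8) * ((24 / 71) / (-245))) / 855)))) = sqrt(78) / 20385548400+ 6405720121 / 34200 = 187301.76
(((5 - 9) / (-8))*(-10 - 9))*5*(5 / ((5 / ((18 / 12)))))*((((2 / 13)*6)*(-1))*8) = 526.15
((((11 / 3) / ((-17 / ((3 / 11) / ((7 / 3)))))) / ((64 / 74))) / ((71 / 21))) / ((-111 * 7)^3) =1 / 54409667424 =0.00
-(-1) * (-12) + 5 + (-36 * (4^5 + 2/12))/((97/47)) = -1733569/97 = -17871.85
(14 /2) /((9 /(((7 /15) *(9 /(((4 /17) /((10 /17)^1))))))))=8.17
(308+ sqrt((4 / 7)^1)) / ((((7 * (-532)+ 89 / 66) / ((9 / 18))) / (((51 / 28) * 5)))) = -18513 / 49139 - 1683 * sqrt(7) / 4815622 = -0.38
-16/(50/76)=-24.32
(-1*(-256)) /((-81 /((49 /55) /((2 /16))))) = -100352 /4455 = -22.53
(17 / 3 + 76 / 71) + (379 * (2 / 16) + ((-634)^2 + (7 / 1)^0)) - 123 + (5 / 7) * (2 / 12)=1597907607 / 3976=401888.23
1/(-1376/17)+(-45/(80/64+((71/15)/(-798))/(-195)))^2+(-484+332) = 53601198493409517159/46857283912429664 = 1143.92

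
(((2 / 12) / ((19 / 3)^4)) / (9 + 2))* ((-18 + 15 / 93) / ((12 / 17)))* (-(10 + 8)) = 761481 / 177757844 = 0.00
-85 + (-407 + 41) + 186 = -265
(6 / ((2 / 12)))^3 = 46656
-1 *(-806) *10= 8060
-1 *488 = -488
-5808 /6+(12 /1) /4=-965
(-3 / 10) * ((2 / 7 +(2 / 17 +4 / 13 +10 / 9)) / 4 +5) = -30383 / 18564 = -1.64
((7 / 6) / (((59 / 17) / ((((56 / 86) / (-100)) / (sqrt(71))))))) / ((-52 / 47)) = 39151*sqrt(71) / 1404990600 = 0.00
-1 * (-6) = 6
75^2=5625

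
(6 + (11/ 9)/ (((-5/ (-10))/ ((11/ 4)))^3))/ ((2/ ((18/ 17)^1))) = 15073/ 136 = 110.83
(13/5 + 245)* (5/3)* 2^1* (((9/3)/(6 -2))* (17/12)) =10523/12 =876.92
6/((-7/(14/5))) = -12/5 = -2.40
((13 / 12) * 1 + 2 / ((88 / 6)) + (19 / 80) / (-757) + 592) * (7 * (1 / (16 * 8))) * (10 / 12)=8298759511 / 306966528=27.03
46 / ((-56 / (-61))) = 1403 / 28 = 50.11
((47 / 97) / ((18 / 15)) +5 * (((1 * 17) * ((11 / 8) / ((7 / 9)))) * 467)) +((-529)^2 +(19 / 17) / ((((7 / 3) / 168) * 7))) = 96968953811 / 277032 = 350027.99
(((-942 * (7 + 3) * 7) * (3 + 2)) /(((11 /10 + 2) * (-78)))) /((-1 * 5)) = -109900 /403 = -272.70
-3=-3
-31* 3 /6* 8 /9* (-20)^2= -49600 /9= -5511.11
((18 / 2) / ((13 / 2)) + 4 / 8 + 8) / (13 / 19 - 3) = -4883 / 1144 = -4.27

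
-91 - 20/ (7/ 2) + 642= 3817/ 7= 545.29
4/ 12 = 0.33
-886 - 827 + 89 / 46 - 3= -78847 / 46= -1714.07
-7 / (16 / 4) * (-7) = 49 / 4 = 12.25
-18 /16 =-1.12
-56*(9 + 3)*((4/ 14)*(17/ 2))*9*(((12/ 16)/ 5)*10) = -22032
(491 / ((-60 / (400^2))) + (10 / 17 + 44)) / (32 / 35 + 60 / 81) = -10516861845 / 13294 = -791098.38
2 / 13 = 0.15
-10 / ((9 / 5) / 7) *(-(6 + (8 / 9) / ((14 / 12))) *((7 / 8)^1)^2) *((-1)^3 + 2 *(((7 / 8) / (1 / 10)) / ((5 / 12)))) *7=24961825 / 432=57782.00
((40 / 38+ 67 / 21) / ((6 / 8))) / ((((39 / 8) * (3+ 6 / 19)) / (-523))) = -28334048 / 154791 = -183.05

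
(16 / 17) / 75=16 / 1275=0.01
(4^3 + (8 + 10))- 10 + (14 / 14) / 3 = 217 / 3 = 72.33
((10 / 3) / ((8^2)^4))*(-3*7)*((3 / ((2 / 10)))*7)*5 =-18375 / 8388608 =-0.00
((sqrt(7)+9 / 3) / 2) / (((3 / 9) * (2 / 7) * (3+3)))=7 * sqrt(7) / 8+21 / 8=4.94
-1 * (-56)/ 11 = 56/ 11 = 5.09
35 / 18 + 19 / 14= 208 / 63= 3.30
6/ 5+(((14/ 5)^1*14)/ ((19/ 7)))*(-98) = -134342/ 95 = -1414.13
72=72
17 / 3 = 5.67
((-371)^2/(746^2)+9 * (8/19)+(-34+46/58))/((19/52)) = -116281459489/1456541501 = -79.83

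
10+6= 16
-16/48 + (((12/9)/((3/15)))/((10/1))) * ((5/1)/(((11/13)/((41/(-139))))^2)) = 167683/2337841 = 0.07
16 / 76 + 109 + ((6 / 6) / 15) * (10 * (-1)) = 6187 / 57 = 108.54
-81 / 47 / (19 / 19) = -81 / 47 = -1.72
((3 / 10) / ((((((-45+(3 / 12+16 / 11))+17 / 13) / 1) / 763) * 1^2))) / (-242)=4251 / 188705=0.02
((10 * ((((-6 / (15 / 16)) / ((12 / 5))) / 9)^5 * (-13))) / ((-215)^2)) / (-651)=-0.00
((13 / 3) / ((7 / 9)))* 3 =117 / 7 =16.71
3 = 3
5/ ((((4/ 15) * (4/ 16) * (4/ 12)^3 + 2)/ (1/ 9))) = 225/ 811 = 0.28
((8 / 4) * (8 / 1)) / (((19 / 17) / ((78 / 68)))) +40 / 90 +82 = 16906 / 171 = 98.87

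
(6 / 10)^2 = 9 / 25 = 0.36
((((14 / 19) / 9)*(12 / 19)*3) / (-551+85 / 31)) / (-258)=31 / 28267383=0.00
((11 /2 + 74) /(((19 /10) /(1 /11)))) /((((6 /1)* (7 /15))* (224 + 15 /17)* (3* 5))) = 4505 /11186098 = 0.00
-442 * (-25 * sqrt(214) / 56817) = 11050 * sqrt(214) / 56817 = 2.85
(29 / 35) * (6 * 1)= 174 / 35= 4.97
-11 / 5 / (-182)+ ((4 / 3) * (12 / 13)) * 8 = 8971 / 910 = 9.86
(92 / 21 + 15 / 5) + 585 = 12440 / 21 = 592.38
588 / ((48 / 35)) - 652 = -893 / 4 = -223.25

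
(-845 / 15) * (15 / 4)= -845 / 4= -211.25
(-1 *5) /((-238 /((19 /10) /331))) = 19 /157556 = 0.00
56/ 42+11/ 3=5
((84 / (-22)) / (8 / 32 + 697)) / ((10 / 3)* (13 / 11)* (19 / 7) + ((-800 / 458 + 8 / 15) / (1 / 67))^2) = -6937944300 / 8387186834324429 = -0.00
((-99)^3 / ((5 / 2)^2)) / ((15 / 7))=-9056124 / 125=-72448.99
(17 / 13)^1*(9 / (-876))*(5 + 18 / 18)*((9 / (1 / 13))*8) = -5508 / 73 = -75.45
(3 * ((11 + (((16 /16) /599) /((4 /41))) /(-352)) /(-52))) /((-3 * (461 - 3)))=9277271 /20086223872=0.00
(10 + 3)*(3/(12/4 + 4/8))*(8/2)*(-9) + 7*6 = -2514/7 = -359.14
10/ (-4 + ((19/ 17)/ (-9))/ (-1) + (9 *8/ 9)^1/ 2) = 1530/ 19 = 80.53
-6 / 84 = -1 / 14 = -0.07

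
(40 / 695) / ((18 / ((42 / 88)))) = 7 / 4587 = 0.00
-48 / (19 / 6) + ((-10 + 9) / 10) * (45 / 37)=-15.28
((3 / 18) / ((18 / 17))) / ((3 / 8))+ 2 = 196 / 81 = 2.42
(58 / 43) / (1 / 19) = 1102 / 43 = 25.63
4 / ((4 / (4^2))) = 16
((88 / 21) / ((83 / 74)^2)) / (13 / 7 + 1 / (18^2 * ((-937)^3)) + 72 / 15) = 214071397434322560 / 427834584795648649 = 0.50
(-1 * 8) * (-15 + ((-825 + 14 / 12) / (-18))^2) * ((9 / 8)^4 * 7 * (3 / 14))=-654973803 / 16384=-39976.43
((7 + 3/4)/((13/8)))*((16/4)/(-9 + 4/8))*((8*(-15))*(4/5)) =47616/221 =215.46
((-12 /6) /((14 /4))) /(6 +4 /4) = -4 /49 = -0.08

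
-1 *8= -8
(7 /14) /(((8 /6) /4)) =3 /2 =1.50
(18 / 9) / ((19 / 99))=198 / 19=10.42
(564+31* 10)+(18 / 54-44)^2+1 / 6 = 50057 / 18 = 2780.94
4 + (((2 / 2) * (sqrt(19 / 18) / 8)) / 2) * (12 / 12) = sqrt(38) / 96 + 4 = 4.06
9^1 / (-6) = -3 / 2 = -1.50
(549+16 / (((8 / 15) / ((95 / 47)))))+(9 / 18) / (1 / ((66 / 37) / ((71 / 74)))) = 2037465 / 3337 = 610.57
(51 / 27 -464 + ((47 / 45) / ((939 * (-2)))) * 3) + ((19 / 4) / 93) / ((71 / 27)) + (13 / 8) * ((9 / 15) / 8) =-101842610969 / 220452160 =-461.97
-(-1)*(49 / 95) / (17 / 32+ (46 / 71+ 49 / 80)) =111328 / 386707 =0.29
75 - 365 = -290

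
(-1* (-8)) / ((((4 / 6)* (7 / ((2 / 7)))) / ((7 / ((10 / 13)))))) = 156 / 35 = 4.46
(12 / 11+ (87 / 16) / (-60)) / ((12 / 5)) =3521 / 8448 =0.42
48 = 48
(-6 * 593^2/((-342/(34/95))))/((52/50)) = 29890165/14079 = 2123.03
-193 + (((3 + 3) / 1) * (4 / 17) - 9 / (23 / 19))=-77818 / 391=-199.02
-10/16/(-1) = 5/8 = 0.62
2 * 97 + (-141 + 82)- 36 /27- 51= 248 /3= 82.67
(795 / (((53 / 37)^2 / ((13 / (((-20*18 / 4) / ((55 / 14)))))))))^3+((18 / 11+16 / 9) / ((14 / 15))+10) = -10316220040255128185 / 970639927488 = -10628266.72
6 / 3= 2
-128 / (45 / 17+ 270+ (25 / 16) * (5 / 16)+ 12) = -557056 / 1240909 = -0.45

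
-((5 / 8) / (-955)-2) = 3057 / 1528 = 2.00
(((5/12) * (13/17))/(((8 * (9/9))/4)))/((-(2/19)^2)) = -23465/1632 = -14.38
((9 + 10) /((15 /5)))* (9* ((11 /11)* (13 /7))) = 741 /7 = 105.86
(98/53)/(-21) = -14/159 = -0.09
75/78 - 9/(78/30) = -2.50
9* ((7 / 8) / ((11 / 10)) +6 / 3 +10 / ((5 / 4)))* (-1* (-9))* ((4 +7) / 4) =38475 / 16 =2404.69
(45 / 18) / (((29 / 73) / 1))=365 / 58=6.29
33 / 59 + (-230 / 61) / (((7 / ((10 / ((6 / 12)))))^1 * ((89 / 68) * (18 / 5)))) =-34851109 / 20179593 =-1.73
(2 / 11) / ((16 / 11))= 1 / 8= 0.12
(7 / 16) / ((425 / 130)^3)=15379 / 1228250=0.01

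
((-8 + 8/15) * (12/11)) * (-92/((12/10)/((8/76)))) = 41216/627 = 65.74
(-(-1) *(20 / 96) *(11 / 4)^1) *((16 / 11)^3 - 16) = -5375 / 726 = -7.40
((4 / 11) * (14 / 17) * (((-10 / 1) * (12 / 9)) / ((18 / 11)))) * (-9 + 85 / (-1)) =105280 / 459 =229.37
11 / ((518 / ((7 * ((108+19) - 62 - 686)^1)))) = -6831 / 74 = -92.31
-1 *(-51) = 51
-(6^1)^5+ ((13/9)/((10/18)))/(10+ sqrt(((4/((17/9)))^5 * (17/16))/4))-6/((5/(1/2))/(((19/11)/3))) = -7776.15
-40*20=-800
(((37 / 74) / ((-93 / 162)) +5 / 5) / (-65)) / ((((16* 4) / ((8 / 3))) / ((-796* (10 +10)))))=1592 / 1209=1.32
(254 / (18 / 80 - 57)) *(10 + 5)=-50800 / 757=-67.11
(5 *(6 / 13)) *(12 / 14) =180 / 91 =1.98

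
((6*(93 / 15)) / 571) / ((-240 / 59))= -1829 / 114200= -0.02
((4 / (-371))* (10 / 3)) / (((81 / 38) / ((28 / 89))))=-6080 / 1146231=-0.01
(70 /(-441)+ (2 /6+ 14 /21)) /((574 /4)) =0.01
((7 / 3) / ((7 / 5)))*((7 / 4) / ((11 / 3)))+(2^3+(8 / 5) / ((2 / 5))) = 563 / 44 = 12.80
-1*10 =-10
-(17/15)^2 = -289/225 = -1.28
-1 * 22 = -22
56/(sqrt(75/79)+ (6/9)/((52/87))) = 3335696/15739 - 189280 * sqrt(237)/15739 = 26.80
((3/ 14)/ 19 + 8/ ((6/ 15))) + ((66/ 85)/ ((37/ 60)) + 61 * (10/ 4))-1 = 14453455/ 83657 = 172.77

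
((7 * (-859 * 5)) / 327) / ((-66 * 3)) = 30065 / 64746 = 0.46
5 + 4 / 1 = 9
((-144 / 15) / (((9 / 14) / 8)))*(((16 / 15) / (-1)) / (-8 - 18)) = -14336 / 2925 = -4.90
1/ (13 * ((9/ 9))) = 1/ 13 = 0.08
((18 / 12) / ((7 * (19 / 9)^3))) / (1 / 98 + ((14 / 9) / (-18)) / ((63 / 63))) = -1240029 / 4149695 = -0.30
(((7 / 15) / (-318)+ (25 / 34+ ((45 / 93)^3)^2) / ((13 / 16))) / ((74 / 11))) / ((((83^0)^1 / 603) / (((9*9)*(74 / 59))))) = 51344446247387793621 / 6133245063176270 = 8371.50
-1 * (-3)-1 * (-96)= 99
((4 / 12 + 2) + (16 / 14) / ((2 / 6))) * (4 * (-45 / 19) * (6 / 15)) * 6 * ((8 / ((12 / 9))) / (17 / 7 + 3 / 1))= -52272 / 361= -144.80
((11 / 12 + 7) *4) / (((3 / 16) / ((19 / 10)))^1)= 2888 / 9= 320.89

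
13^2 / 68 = 169 / 68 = 2.49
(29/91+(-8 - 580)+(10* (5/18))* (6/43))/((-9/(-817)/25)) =-3274764475/2457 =-1332830.47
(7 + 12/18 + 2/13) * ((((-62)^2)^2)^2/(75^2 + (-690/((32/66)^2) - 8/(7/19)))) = 59667984054240378880/93233751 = 639982660938.32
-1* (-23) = 23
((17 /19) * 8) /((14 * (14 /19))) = 34 /49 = 0.69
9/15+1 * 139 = 698/5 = 139.60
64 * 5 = 320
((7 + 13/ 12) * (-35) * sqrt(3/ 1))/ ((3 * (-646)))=3395 * sqrt(3)/ 23256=0.25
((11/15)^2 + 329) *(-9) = -74146/25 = -2965.84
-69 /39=-23 /13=-1.77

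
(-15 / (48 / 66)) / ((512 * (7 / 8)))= -165 / 3584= -0.05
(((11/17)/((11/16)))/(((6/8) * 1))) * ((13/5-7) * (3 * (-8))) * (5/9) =11264/153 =73.62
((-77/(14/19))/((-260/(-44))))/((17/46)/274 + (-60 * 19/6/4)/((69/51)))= 14488298/28762045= 0.50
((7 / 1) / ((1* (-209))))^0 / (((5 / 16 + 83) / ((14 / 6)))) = 112 / 3999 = 0.03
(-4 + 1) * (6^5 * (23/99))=-59616/11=-5419.64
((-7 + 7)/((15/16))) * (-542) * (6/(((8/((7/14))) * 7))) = 0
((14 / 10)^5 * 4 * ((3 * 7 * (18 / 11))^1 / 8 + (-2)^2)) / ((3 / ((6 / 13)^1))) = 2453822 / 89375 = 27.46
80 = 80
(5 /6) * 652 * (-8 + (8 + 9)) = 4890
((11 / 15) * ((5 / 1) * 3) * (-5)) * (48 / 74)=-1320 / 37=-35.68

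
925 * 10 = 9250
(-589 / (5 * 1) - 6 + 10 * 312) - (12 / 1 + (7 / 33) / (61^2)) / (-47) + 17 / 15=17299896467 / 5771271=2997.59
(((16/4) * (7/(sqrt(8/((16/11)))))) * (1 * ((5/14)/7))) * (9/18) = 5 * sqrt(22)/77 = 0.30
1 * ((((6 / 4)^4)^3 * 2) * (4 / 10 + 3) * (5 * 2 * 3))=27103491 / 1024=26468.25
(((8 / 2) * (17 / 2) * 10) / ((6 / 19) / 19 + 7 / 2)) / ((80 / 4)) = 12274 / 2539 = 4.83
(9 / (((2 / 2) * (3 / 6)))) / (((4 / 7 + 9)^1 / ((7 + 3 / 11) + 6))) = 18396 / 737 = 24.96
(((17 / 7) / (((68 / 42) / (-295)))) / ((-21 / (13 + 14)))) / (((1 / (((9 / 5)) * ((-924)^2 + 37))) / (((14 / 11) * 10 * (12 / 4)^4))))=9915304754610 / 11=901391341328.18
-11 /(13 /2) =-22 /13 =-1.69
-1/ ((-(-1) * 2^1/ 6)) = -3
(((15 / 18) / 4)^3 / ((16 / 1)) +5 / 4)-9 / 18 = 166013 / 221184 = 0.75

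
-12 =-12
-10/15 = -2/3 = -0.67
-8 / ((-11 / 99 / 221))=15912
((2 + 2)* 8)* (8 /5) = 256 /5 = 51.20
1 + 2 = 3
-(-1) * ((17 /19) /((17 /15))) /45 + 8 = 457 /57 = 8.02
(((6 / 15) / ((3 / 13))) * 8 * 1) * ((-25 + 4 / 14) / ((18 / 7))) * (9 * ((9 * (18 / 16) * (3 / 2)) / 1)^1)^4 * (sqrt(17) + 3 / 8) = -1905552082637307 * sqrt(17) / 40960 - 5716656247911921 / 327680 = -209262073799.28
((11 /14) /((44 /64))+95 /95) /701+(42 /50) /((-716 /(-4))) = 170172 /21958825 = 0.01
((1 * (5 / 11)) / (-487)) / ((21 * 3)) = -5 / 337491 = -0.00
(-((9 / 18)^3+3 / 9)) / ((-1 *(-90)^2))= 0.00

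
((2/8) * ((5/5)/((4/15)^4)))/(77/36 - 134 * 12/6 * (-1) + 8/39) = 0.18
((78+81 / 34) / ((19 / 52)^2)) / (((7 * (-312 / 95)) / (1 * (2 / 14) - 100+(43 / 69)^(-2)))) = 74559027660 / 29264123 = 2547.80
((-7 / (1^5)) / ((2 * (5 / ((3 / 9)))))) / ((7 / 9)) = -3 / 10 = -0.30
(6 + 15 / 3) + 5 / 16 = 181 / 16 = 11.31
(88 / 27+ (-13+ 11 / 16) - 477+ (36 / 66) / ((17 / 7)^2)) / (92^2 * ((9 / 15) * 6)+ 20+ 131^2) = -3336917585 / 327205009296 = -0.01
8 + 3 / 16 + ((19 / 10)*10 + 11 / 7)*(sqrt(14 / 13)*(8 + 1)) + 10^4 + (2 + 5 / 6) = 1296*sqrt(182) / 91 + 480529 / 48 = 10203.15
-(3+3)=-6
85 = 85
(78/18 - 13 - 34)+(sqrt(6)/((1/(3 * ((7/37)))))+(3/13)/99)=-6101/143+21 * sqrt(6)/37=-41.27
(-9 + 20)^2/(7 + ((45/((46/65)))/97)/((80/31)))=8638432/517879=16.68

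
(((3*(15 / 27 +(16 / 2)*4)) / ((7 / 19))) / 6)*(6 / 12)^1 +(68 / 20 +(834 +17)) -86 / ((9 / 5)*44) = 4044373 / 4620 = 875.41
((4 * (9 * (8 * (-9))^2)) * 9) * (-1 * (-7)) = 11757312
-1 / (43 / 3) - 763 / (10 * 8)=-33049 / 3440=-9.61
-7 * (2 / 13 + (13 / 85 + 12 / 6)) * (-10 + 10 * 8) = -249802 / 221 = -1130.33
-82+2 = -80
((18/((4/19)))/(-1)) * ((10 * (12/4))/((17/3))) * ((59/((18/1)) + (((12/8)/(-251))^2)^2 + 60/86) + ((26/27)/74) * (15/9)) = -182807567902070465/101038071481456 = -1809.29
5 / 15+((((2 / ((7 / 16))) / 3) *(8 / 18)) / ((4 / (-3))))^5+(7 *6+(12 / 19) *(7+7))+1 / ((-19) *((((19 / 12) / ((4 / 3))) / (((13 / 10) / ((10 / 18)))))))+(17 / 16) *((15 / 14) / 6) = 29365294065369853 / 573231347236800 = 51.23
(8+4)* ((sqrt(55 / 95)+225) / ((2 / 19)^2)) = 57* sqrt(209)+243675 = 244499.04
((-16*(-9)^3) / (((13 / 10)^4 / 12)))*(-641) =-897194880000 / 28561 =-31413286.65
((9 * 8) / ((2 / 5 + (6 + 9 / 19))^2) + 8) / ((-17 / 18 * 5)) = -73099296 / 36244765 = -2.02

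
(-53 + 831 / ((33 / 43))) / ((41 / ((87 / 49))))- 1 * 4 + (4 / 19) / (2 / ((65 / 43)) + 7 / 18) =34245880300 / 841021643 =40.72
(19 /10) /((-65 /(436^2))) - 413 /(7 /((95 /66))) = -121011817 /21450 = -5641.58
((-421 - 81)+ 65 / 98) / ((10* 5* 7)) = -49131 / 34300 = -1.43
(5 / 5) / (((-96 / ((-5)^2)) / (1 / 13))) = -25 / 1248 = -0.02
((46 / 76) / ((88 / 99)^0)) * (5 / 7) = 115 / 266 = 0.43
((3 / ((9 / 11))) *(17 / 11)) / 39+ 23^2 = 61910 / 117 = 529.15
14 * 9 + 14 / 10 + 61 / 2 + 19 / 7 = 160.61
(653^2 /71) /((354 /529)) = 225570361 /25134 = 8974.71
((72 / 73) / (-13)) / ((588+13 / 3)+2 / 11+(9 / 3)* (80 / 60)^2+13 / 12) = -3168 / 25008997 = -0.00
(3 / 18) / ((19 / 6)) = 1 / 19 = 0.05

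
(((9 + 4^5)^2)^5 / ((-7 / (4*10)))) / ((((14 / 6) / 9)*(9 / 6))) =-996175167778999210668371852003280 / 49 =-20330105464877534911599430000000.00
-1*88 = -88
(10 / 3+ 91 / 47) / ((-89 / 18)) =-4458 / 4183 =-1.07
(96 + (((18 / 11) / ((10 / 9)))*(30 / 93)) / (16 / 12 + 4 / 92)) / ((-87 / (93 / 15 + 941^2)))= -4606153881576 / 4697275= -980601.28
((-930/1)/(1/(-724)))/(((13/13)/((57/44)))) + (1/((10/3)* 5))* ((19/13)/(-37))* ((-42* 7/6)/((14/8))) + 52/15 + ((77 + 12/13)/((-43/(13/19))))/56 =15836330269399763/18155537400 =872258.97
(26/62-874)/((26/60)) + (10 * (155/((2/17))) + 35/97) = 436232320/39091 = 11159.41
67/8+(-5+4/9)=275/72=3.82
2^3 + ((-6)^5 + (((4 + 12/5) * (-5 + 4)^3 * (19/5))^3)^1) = -22152.37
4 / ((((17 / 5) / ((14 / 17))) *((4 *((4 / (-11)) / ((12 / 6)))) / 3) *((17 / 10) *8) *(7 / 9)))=-7425 / 19652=-0.38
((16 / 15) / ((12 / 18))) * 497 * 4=3180.80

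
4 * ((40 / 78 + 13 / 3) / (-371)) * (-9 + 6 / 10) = 1512 / 3445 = 0.44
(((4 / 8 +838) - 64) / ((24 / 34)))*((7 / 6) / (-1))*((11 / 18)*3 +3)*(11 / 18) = -58801589 / 15552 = -3780.97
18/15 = 6/5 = 1.20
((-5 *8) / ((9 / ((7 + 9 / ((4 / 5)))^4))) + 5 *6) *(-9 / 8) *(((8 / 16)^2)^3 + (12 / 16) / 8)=993877955 / 16384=60661.50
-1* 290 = -290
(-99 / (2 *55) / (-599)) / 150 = 3 / 299500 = 0.00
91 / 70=13 / 10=1.30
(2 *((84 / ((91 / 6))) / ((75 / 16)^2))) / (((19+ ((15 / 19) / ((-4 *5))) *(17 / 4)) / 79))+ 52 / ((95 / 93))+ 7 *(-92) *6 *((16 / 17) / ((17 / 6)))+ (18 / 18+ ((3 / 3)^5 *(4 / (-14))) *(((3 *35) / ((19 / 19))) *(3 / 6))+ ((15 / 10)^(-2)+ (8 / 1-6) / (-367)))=-1049563365655690172 / 843643331578125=-1244.08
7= 7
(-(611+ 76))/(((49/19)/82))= -1070346/49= -21843.80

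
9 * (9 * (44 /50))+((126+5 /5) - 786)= -14693 /25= -587.72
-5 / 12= -0.42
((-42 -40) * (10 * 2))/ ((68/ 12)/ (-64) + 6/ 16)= -5725.09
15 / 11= 1.36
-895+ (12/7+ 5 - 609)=-10481/7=-1497.29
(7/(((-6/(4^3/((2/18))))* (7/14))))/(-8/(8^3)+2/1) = -86016/127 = -677.29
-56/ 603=-0.09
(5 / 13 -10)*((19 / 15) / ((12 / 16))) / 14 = -950 / 819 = -1.16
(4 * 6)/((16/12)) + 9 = 27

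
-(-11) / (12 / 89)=979 / 12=81.58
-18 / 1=-18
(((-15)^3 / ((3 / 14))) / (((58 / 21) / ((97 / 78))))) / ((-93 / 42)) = 37429875 / 11687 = 3202.69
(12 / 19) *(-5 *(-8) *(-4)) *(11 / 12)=-1760 / 19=-92.63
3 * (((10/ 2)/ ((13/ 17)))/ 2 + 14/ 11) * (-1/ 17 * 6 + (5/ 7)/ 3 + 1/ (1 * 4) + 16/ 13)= 32938743/ 1769768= 18.61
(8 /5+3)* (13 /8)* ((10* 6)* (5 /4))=4485 /8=560.62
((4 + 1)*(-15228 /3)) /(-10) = 2538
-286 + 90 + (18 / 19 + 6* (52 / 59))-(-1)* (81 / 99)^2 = -25649045 / 135641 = -189.10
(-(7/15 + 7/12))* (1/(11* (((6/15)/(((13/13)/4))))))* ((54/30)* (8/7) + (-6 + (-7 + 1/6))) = 2263/3520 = 0.64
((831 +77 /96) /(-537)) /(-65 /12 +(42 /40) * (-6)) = 399265 /3020088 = 0.13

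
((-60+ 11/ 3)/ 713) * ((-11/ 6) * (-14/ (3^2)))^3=-77154077/ 42101937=-1.83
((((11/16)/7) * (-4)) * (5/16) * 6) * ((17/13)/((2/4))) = -2805/1456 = -1.93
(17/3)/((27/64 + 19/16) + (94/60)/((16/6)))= 5440/2109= 2.58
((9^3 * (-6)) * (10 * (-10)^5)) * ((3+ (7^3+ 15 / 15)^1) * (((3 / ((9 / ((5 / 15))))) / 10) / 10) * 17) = 28669140000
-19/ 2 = -9.50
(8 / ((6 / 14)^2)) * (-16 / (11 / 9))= -6272 / 11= -570.18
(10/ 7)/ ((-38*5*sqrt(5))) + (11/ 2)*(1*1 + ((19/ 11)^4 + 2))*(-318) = -27704796/ 1331 - sqrt(5)/ 665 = -20815.03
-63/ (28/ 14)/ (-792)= 7/ 176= 0.04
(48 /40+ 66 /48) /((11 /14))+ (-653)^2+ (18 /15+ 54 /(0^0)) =18764569 /44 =426467.48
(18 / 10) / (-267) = -3 / 445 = -0.01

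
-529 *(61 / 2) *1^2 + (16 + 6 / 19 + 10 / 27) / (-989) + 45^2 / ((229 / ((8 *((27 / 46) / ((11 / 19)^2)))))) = -450166388536877 / 28116710226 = -16010.64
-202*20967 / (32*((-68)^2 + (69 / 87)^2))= -1780957947 / 62229008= -28.62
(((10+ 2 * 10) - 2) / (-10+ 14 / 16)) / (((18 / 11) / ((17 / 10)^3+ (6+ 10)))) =-1073534 / 27375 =-39.22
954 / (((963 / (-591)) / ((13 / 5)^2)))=-10587174 / 2675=-3957.82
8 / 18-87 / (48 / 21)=-37.62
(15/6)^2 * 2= 25/2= 12.50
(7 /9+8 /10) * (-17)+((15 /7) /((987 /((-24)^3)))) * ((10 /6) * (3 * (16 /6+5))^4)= -1450698523721 /103635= -13998152.40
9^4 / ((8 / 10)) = 32805 / 4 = 8201.25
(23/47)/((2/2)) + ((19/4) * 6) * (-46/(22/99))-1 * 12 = -555635/94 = -5911.01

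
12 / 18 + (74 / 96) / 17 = 581 / 816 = 0.71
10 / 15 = 2 / 3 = 0.67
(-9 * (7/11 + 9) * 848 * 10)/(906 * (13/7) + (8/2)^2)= -5662944/13079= -432.98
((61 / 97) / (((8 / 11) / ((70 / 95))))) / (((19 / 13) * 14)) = 8723 / 280136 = 0.03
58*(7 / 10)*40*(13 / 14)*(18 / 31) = 27144 / 31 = 875.61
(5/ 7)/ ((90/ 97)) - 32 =-3935/ 126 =-31.23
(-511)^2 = 261121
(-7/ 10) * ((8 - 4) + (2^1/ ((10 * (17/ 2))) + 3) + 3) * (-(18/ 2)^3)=2173878/ 425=5115.01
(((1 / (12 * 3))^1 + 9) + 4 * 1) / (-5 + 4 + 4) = 469 / 108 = 4.34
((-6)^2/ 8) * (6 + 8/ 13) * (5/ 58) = 1935/ 754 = 2.57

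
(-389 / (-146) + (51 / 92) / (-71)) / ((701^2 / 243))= 307820493 / 234317687236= 0.00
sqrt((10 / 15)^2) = 0.67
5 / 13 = 0.38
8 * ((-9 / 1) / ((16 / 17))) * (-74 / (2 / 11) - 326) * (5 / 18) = 62305 / 4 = 15576.25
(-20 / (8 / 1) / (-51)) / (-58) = -5 / 5916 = -0.00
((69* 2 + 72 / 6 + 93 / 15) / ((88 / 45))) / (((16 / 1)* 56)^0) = 639 / 8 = 79.88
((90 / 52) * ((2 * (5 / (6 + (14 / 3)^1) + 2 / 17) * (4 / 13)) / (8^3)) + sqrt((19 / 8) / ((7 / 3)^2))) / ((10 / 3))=8613 / 23535616 + 9 * sqrt(38) / 280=0.20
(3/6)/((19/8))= 4/19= 0.21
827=827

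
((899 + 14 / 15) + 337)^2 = 344250916 / 225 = 1530004.07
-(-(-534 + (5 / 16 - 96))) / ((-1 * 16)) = 10075 / 256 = 39.36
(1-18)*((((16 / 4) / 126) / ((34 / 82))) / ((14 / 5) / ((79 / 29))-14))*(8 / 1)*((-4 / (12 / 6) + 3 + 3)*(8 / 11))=2072960 / 887733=2.34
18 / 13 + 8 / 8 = 31 / 13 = 2.38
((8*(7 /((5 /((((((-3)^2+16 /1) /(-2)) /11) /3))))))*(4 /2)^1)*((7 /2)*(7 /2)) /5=-20.79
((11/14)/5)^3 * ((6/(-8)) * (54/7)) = -107811/4802000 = -0.02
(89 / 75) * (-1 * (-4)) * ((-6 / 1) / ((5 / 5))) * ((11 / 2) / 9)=-3916 / 225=-17.40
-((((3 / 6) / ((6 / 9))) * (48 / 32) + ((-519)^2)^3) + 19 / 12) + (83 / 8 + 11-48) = -58630743537278731 / 3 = -19543581179092910.33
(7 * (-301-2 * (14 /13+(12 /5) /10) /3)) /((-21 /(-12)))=-1177324 /975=-1207.51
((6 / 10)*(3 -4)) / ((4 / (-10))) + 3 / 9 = 1.83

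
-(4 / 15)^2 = -16 / 225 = -0.07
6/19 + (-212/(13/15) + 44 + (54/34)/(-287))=-241390315/1205113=-200.31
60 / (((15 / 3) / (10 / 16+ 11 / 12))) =37 / 2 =18.50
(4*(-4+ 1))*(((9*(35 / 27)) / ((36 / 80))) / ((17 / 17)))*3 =-2800 / 3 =-933.33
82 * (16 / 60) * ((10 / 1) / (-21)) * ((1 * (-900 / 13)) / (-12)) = -16400 / 273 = -60.07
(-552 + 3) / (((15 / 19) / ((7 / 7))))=-3477 / 5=-695.40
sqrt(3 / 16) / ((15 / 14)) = 0.40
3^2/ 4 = 9/ 4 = 2.25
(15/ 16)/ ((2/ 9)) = 135/ 32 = 4.22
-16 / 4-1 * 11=-15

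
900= 900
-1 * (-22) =22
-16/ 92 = -4/ 23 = -0.17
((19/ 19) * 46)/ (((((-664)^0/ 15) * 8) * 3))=115/ 4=28.75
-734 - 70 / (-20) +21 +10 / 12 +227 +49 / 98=-2887 / 6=-481.17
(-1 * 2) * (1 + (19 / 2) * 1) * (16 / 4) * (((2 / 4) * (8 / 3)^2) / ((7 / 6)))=-256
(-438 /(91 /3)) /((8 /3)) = -1971 /364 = -5.41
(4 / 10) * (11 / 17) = 22 / 85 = 0.26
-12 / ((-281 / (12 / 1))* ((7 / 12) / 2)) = 3456 / 1967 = 1.76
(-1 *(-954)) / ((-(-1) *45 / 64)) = 6784 / 5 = 1356.80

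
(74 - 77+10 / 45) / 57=-25 / 513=-0.05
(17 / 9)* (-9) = -17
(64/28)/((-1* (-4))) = 4/7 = 0.57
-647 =-647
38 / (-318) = -19 / 159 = -0.12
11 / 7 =1.57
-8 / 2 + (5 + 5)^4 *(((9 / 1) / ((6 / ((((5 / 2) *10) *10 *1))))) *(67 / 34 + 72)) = 4715624932 / 17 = 277389701.88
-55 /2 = -27.50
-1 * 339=-339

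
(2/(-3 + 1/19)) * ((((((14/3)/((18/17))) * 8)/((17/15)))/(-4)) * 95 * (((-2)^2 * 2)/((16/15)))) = 45125/12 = 3760.42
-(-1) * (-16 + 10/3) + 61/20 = -577/60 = -9.62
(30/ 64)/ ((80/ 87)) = 261/ 512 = 0.51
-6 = -6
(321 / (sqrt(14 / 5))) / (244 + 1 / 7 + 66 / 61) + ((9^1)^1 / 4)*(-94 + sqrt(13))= -423 / 2 + 19581*sqrt(70) / 209422 + 9*sqrt(13) / 4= -202.61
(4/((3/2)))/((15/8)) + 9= 469/45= 10.42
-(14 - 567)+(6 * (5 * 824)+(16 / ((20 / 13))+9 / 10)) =252843 / 10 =25284.30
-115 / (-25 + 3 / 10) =1150 / 247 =4.66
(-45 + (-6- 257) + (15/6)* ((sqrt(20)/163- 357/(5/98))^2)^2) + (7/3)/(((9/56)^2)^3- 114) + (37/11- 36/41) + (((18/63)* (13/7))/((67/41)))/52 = 16516925577406701555375786916685656340244893057/2756081483555634738323592869250- 4551117786738430656* sqrt(5)/108268675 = 5992807767389193.90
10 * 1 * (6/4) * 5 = 75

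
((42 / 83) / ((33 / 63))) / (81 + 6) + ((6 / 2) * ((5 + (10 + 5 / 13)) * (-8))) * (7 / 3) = -296538578 / 344201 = -861.53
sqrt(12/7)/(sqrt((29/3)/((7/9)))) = 2*sqrt(29)/29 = 0.37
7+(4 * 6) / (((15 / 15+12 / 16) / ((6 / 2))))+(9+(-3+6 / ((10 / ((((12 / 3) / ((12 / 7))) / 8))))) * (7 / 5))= 74463 / 1400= 53.19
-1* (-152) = 152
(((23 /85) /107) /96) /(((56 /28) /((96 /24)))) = 0.00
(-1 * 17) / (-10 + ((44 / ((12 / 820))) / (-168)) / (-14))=1764 / 905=1.95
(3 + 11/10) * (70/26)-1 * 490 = -12453/26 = -478.96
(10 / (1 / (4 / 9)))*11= 48.89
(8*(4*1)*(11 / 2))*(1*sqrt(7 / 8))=44*sqrt(14)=164.63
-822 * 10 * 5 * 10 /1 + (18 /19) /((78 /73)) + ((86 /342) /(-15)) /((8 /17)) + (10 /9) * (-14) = -109642282583 /266760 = -411014.70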